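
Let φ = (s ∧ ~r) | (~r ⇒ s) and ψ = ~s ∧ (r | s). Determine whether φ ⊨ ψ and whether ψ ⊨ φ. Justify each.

(⟹) This fails. Under s = T, r = F, the left side is true but the right side is false.

(⟸) Assume the antecedent. If s is true, the antecedent cannot hold. If s is false, the antecedent forces (s = F, r = T), and (s ∧ ~r) | (~r ⇒ s) holds there. Either way (s ∧ ~r) | (~r ⇒ s) holds.

Only the converse holds.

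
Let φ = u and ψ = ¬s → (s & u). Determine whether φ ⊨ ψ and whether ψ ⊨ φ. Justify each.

(⟹) This fails. Under s = F, u = T, the left side is true but the right side is false.

(⟸) This fails. Under s = T, u = F, the left side is false but the right side is true.

Neither direction holds.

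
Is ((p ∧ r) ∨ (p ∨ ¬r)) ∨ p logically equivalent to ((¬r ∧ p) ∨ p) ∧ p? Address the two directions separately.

(⇒) This fails. Under r = F, p = F, the left side is true but the right side is false.

(⇐) Assume the antecedent. If r is true, the antecedent forces (r = T, p = T), and ((p ∧ r) ∨ (p ∨ ¬r)) ∨ p holds there. If r is false, ((p ∧ r) ∨ (p ∨ ¬r)) ∨ p reduces to true regardless of the other variables. Either way ((p ∧ r) ∨ (p ∨ ¬r)) ∨ p holds.

Only the reverse direction holds.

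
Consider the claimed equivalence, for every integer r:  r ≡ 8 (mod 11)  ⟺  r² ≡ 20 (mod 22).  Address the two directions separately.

(→) This fails: take r = 19. Then 19 ≡ 8 (mod 11), but 19² = 361 ≡ 9 (mod 22), not 20.

(←) This fails: take r = 14. Then 14² = 196 ≡ 20 (mod 22), yet 14 ≡ 3 (mod 11), not 8.

(⇒) fails and (⇐) fails.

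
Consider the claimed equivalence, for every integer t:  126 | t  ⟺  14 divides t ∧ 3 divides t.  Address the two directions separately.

(⟹) If 126 ∣ t, write t = 126q. Since 126 = 9·14, t = 14·(9q), so 14 ∣ t; and since 126 = 42·3, t = 3·(42q), so 3 ∣ t.

(⟸) This fails: take t = 42. Both 14 ∣ 42 and 3 ∣ 42, yet 42 is not a multiple of 126 (since 42 = 0·126 + 42), so 126 ∤ 42.

Only the forward implication holds.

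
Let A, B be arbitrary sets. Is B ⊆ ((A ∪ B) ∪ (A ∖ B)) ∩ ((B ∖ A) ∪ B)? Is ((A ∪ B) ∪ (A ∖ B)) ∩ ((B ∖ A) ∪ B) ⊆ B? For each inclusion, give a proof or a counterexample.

Both inclusions hold.

(⟸) Let x ∈ ((A ∪ B) ∪ (A ∖ B)) ∩ ((B ∖ A) ∪ B). Then either x ∈ B and x ∉ A; or x ∈ A ∩ B. In each case x ∈ B, so ((A ∪ B) ∪ (A ∖ B)) ∩ ((B ∖ A) ∪ B) ⊆ B.

(⟹) Let x ∈ B. Then either x ∈ B and x ∉ A; or x ∈ A ∩ B. In each case x ∈ ((A ∪ B) ∪ (A ∖ B)) ∩ ((B ∖ A) ∪ B), so B ⊆ ((A ∪ B) ∪ (A ∖ B)) ∩ ((B ∖ A) ∪ B).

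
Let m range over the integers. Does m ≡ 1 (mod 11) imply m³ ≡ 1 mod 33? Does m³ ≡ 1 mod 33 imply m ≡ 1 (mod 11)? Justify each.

Only the reverse direction holds.

(⇐) The residues r modulo 33 with r³ ≡ 1 (mod 33) are exactly {1}, and each is ≡ 1 (mod 11).

(⇒) This fails: take m = 12. Then 12 ≡ 1 (mod 11), but 12³ = 1728 ≡ 12 (mod 33), not 1.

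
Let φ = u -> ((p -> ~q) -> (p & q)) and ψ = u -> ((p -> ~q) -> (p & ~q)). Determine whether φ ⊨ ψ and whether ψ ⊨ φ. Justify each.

(⇒) Assume the antecedent. If p is true, u -> ((p -> ~q) -> (p & ~q)) reduces to true regardless of the other variables. If p is false, the antecedent forces (p = F, q = F, u = F) or (p = F, q = T, u = F), and u -> ((p -> ~q) -> (p & ~q)) holds there. Either way u -> ((p -> ~q) -> (p & ~q)) holds.

(⇐) This fails. Under p = T, q = F, u = T, the left side is false but the right side is true.

The forward direction holds; the converse fails.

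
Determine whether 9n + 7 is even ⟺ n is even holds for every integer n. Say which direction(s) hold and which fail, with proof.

Both directions fail.

Forward direction. This fails: n = 7 gives 9n + 7 = 70, which is even, but 7 is odd, not even.

Converse. This also fails: n = 2 is even, but 9n + 7 = 25 is odd, not even.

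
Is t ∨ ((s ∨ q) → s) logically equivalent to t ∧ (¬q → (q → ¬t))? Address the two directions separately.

Forward direction. This fails. Under t = F, s = F, q = F, the left side is true but the right side is false.

Converse. Assume the antecedent. If t is true, t ∨ ((s ∨ q) → s) reduces to true regardless of the other variables. If t is false, the antecedent cannot hold. Either way t ∨ ((s ∨ q) → s) holds.

Only the reverse direction holds.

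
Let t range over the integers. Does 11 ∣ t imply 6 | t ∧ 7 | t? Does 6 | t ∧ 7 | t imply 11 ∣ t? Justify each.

Both directions fail.

Forward direction. This fails: take t = 11. Certainly 11 ∣ 11, but 6 ∤ 11.

Converse. This fails: take t = 42. Both 6 ∣ 42 and 7 ∣ 42, yet 42 is not a multiple of 11 (since 42 = 3·11 + 9), so 11 ∤ 42.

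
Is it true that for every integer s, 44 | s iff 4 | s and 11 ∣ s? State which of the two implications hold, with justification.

[⇒] If 44 ∣ s, write s = 44q. Since 44 = 11·4, s = 4·(11q), so 4 ∣ s; and since 44 = 4·11, s = 11·(4q), so 11 ∣ s.

[⇐] Suppose 4 ∣ s and 11 ∣ s. Any common multiple of 4 and 11 is a multiple of their lcm; here gcd(4, 11) = 1, so lcm(4, 11) = 4·11 = 44, so 44 ∣ s.

Both directions hold.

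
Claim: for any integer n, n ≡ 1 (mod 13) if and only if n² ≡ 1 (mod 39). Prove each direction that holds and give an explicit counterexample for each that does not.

(⇒) fails and (⇐) fails.

(⟹) This fails: take n = 27. Then 27 ≡ 1 (mod 13), but 27² = 729 ≡ 27 (mod 39), not 1.

(⟸) This fails: take n = 25. Then 25² = 625 ≡ 1 (mod 39), yet 25 ≡ 12 (mod 13), not 1.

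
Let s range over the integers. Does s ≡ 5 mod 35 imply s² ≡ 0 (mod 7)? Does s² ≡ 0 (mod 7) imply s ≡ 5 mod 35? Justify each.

(⇒) fails and (⇐) fails.

Forward direction. This fails: take s = 5. Then 5 ≡ 5 (mod 35), but 5² = 25 ≡ 4 (mod 7), not 0.

Converse. This fails: take s = 0. Then 0² = 0 ≡ 0 (mod 7), yet 0 ≡ 0 (mod 35), not 5.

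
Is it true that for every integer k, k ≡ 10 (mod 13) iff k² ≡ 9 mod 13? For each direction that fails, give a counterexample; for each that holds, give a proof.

The forward direction holds; the converse fails.

[⇒] Suppose k ≡ 10 (mod 13). Write k = 13j + 10. Then (13j + 10)² = 169j² + 260j + 100 = 13(13j² + 20j + 7) + 9, so k² ≡ 9 (mod 13).

[⇐] This fails: take k = 3. Then 3² = 9 ≡ 9 (mod 13), yet 3 ≡ 3 (mod 13), not 10.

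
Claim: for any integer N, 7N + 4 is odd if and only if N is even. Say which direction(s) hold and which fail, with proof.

(⇒) This fails: N = 3 gives 7N + 4 = 25, which is odd, but 3 is odd, not even.

(⇐) This also fails: N = 6 is even, but 7N + 4 = 46 is even, not odd.

Both directions fail.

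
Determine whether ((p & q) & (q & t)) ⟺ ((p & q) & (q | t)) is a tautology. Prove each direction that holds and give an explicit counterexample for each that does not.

Only the forward implication holds.

Forward direction. Assume the antecedent. If p is true, the antecedent forces (p = T, q = T, t = T), and (p & q) & (q | t) holds there. If p is false, the antecedent cannot hold. Either way (p & q) & (q | t) holds.

Converse. This fails. Under p = T, q = T, t = F, the left side is false but the right side is true.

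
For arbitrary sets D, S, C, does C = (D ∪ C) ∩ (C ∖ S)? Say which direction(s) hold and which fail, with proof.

Only the reverse inclusion holds.

(⟹) This inclusion fails. Take D = ∅, S = {1}, C = {1}; then 1 ∈ C but 1 ∉ (D ∪ C) ∩ (C ∖ S).

(⟸) Let x ∈ (D ∪ C) ∩ (C ∖ S). Then either x ∈ C and x ∉ D, S; or x ∈ D ∩ C and x ∉ S. In each case x ∈ C, so (D ∪ C) ∩ (C ∖ S) ⊆ C.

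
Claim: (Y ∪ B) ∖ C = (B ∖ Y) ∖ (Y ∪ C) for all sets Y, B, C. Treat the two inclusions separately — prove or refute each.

(⊆) This inclusion fails. Take Y = {1}, B = ∅, C = ∅; then 1 ∈ (Y ∪ B) ∖ C but 1 ∉ (B ∖ Y) ∖ (Y ∪ C).

(⊇) Let x ∈ (B ∖ Y) ∖ (Y ∪ C). Then x ∈ B and x ∉ Y, C, from which x ∈ (Y ∪ B) ∖ C.

(⊆) fails; (⊇) holds.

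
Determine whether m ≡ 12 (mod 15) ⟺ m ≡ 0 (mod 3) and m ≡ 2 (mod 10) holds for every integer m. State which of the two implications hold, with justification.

Only the reverse direction holds.

[⇐] If m ≡ 0 (mod 3) and m ≡ 2 (mod 10), then by the Chinese remainder theorem m ≡ 12 (mod 30). Since 12 ≡ 12 (mod 15) and 15 ∣ 30, we get m ≡ 12 (mod 15).

[⇒] This fails: m = 27 gives 27 ≡ 12 (mod 15) but 27 ≡ 7 (mod 10), so the conjunction on the right does not hold.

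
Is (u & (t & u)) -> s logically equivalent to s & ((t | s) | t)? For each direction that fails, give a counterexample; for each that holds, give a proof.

(→) This fails. Under s = F, t = F, u = F, the left side is true but the right side is false.

(←) Assume the antecedent. If s is true, (u & (t & u)) -> s reduces to true regardless of the other variables. If s is false, the antecedent cannot hold. Either way (u & (t & u)) -> s holds.

(⇒) fails; (⇐) holds.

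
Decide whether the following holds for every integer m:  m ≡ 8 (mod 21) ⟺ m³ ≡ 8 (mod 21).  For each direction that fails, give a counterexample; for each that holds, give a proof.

Not equivalent: only (⇒) holds.

(→) Suppose m ≡ 8 (mod 21). Write m = 21j + 8. Then (21j + 8)³ = 9261j³ + 10584j² + 4032j + 512 = 21(441j³ + 504j² + 192j + 24) + 8, so m³ ≡ 8 (mod 21).

(←) This fails: take m = 2. Then 2³ = 8 ≡ 8 (mod 21), yet 2 ≡ 2 (mod 21), not 8.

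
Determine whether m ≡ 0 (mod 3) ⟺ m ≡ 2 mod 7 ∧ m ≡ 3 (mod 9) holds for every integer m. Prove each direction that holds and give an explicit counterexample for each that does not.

[⇒] This fails: m = 0 gives 0 ≡ 0 (mod 3) but 0 ≡ 0 (mod 7), so the conjunction on the right does not hold.

[⇐] Conversely, if m ≡ 2 (mod 7) and m ≡ 3 (mod 9), then by the Chinese remainder theorem m ≡ 30 (mod 63). Since 30 ≡ 0 (mod 3) and 3 ∣ 63, we get m ≡ 0 (mod 3).

Only the converse holds.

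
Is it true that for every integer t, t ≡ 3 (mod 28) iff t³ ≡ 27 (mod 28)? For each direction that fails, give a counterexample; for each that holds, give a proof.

Forward direction. Suppose t ≡ 3 (mod 28). Write t = 28j + 3. Then (28j + 3)³ = 21952j³ + 7056j² + 756j + 27 = 28(784j³ + 252j² + 27j) + 27, so t³ ≡ 27 (mod 28).

Converse. This fails: take t = 19. Then 19³ = 6859 ≡ 27 (mod 28), yet 19 ≡ 19 (mod 28), not 3.

Only the forward direction holds.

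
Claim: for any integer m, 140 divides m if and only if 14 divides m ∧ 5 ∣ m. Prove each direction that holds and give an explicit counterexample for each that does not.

Only the forward implication holds.

(→) If 140 ∣ m, write m = 140q. Since 140 = 10·14, m = 14·(10q), so 14 ∣ m; and since 140 = 28·5, m = 5·(28q), so 5 ∣ m.

(←) This fails: take m = 70. Both 14 ∣ 70 and 5 ∣ 70, yet 70 is not a multiple of 140 (since 70 = 0·140 + 70), so 140 ∤ 70.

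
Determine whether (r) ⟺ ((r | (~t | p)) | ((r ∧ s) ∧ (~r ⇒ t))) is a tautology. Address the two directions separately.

Only the forward direction holds.

(⇒) Assume the antecedent. If r is true, the consequent reduces to true regardless of the other variables. If r is false, the antecedent cannot hold. Either way the consequent holds.

(⇐) This fails. Under p = F, s = F, r = F, t = F, the left side is false but the right side is true.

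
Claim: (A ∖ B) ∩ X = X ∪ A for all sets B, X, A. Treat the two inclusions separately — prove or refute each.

(⊆) holds; (⊇) fails.

Forward inclusion. Let x ∈ (A ∖ B) ∩ X. Then x ∈ X ∩ A and x ∉ B, from which x ∈ X ∪ A.

Reverse inclusion. This inclusion fails. Take B = ∅, X = {1}, A = ∅; then 1 ∈ X ∪ A but 1 ∉ (A ∖ B) ∩ X.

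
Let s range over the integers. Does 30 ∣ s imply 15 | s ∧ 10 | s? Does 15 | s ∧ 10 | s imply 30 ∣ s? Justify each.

(⇒) If 30 ∣ s, write s = 30q. Since 30 = 2·15, s = 15·(2q), so 15 ∣ s; and since 30 = 3·10, s = 10·(3q), so 10 ∣ s.

(⇐) Suppose 15 ∣ s and 10 ∣ s. Any common multiple of 15 and 10 is a multiple of their lcm; here lcm(15, 10) = 15·10/gcd(15, 10) = 150/5 = 30, so 30 ∣ s.

The biconditional holds.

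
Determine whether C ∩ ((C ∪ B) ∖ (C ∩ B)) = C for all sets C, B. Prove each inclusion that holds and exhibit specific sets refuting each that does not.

(⊆) Let x ∈ C ∩ ((C ∪ B) ∖ (C ∩ B)). Then x ∈ C and x ∉ B, from which x ∈ C.

(⊇) This inclusion fails. Take C = {1}, B = {1}; then 1 ∈ C but 1 ∉ C ∩ ((C ∪ B) ∖ (C ∩ B)).

Only the forward inclusion holds.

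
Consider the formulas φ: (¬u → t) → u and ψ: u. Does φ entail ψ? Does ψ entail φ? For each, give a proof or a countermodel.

Only the converse holds.

(⟹) This fails. Under t = F, u = F, the left side is true but the right side is false.

(⟸) Assume the antecedent. If t is true, the antecedent forces (t = T, u = T), and (¬u → t) → u holds there. If t is false, (¬u → t) → u reduces to true regardless of the other variables. Either way (¬u → t) → u holds.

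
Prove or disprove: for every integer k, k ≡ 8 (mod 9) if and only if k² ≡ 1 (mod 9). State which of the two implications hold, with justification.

Only the forward direction holds.

(→) Suppose k ≡ 8 (mod 9). Write k = 9j + 8. Then (9j + 8)² = 81j² + 144j + 64 = 9(9j² + 16j + 7) + 1, so k² ≡ 1 (mod 9).

(←) This fails: take k = 1. Then 1² = 1 ≡ 1 (mod 9), yet 1 ≡ 1 (mod 9), not 8.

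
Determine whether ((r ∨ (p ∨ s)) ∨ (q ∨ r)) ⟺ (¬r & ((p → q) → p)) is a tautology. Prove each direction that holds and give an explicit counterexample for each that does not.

(→) This fails. Under s = T, p = F, q = F, r = F, the left side is true but the right side is false.

(←) Assume the antecedent. If s is true, (r ∨ (p ∨ s)) ∨ (q ∨ r) reduces to true regardless of the other variables. If s is false, the antecedent forces (s = F, p = T, q = F, r = F) or (s = F, p = T, q = T, r = F), and (r ∨ (p ∨ s)) ∨ (q ∨ r) holds there. Either way (r ∨ (p ∨ s)) ∨ (q ∨ r) holds.

Only the converse holds.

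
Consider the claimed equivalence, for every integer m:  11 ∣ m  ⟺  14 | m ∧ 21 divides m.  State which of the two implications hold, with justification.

(⇒) fails and (⇐) fails.

(⟹) This fails: take m = 11. Certainly 11 ∣ 11, but 14 ∤ 11.

(⟸) This fails: take m = 42. Both 14 ∣ 42 and 21 ∣ 42, yet 42 is not a multiple of 11 (since 42 = 3·11 + 9), so 11 ∤ 42.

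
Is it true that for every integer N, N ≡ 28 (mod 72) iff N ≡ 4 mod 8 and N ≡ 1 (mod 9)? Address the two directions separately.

(⇒) Suppose N ≡ 28 (mod 72); write N = 72j + 28. Since 8 ∣ 72, reducing mod 8 gives N ≡ 28 ≡ 4 (mod 8); since 9 ∣ 72, reducing mod 9 gives N ≡ 28 ≡ 1 (mod 9).

(⇐) Conversely, if N ≡ 4 (mod 8) and N ≡ 1 (mod 9), then by the Chinese remainder theorem N ≡ 28 (mod 72). This is exactly N ≡ 28 (mod 72).

Both directions hold.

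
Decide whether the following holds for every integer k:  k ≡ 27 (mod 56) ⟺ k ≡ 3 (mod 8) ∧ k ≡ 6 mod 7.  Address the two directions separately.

(⇒) Suppose k ≡ 27 (mod 56); write k = 56j + 27. Since 8 ∣ 56, reducing mod 8 gives k ≡ 27 ≡ 3 (mod 8); since 7 ∣ 56, reducing mod 7 gives k ≡ 27 ≡ 6 (mod 7).

(⇐) Conversely, if k ≡ 3 (mod 8) and k ≡ 6 (mod 7), then by the Chinese remainder theorem k ≡ 27 (mod 56). This is exactly k ≡ 27 (mod 56).

The biconditional holds.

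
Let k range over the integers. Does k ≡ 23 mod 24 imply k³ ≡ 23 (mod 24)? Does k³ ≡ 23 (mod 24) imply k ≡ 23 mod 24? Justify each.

(→) Suppose k ≡ 23 mod 24. Write k = 24j + 23. Then (24j + 23)³ = 13824j³ + 39744j² + 38088j + 12167 = 24(576j³ + 1656j² + 1587j + 506) + 23, so k³ ≡ 23 (mod 24).

(←) Conversely, suppose k³ ≡ 23 (mod 24). The only residue r in {0, …, 23} with r³ ≡ 23 (mod 24) is r = 23, so k ≡ 23 (mod 24).

Equivalent; both directions hold.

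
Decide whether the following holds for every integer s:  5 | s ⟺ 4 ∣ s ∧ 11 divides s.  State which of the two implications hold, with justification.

(→) This fails: take s = 5. Certainly 5 ∣ 5, but 4 ∤ 5.

(←) This fails: take s = 44. Both 4 ∣ 44 and 11 ∣ 44, yet 44 is not a multiple of 5 (since 44 = 8·5 + 4), so 5 ∤ 44.

(⇒) fails and (⇐) fails.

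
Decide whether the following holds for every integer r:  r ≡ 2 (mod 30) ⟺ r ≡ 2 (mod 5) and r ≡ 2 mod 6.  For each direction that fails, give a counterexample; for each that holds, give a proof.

Converse. If r ≡ 2 (mod 5) and r ≡ 2 (mod 6), then by the Chinese remainder theorem r ≡ 2 (mod 30). This is exactly r ≡ 2 (mod 30).

Forward direction. Suppose r ≡ 2 (mod 30); write r = 30j + 2. Since 5 ∣ 30, reducing mod 5 gives r ≡ 2 (mod 5); since 6 ∣ 30, reducing mod 6 gives r ≡ 2 (mod 6).

Both directions hold; the statement is true.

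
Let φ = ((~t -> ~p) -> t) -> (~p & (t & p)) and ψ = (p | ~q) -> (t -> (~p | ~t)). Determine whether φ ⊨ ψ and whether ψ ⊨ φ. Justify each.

(⇐) This fails. Under q = F, t = T, p = F, the left side is false but the right side is true.

(⇒) Assume the antecedent. If q is true, the antecedent forces (q = T, t = F, p = F), and (p | ~q) -> (t -> (~p | ~t)) holds there. If q is false, the antecedent forces (q = F, t = F, p = F), and (p | ~q) -> (t -> (~p | ~t)) holds there. Either way (p | ~q) -> (t -> (~p | ~t)) holds.

Only the forward implication holds.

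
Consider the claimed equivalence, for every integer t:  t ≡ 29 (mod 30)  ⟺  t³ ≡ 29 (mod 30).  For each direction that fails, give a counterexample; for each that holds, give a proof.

(⟹) Suppose t ≡ 29 (mod 30). Write t = 30j + 29. Then (30j + 29)³ = 27000j³ + 78300j² + 75690j + 24389 = 30(900j³ + 2610j² + 2523j + 812) + 29, so t³ ≡ 29 (mod 30).

(⟸) Conversely, suppose t³ ≡ 29 (mod 30). The only residue r in {0, …, 29} with r³ ≡ 29 (mod 30) is r = 29, so t ≡ 29 (mod 30).

Both directions hold; the statement is true.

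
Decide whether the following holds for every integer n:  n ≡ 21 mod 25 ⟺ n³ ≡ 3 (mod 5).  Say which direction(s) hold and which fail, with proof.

(→) This fails: take n = 21. Then 21 ≡ 21 (mod 25), but 21³ = 9261 ≡ 1 (mod 5), not 3.

(←) This fails: take n = 2. Then 2³ = 8 ≡ 3 (mod 5), yet 2 ≡ 2 (mod 25), not 21.

Neither implication holds.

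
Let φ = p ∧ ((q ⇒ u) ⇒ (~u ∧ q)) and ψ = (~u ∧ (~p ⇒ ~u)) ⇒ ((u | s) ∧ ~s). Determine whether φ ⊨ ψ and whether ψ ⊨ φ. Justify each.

(→) This fails. Under u = F, p = T, q = T, s = F, the left side is true but the right side is false.

(←) This fails. Under u = T, p = F, q = F, s = F, the left side is false but the right side is true.

Both directions fail.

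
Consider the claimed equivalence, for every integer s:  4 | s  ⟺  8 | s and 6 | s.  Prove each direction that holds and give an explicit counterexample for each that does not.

The forward direction fails; the converse holds.

(←) Suppose 8 ∣ s and 6 ∣ s. Any common multiple of 8 and 6 is a multiple of their lcm; here lcm(8, 6) = 8·6/gcd(8, 6) = 48/2 = 24, so 24 ∣ s. Since 4 ∣ 24, it follows that 4 ∣ s.

(→) This fails: take s = 4. Certainly 4 ∣ 4, but 8 ∤ 4.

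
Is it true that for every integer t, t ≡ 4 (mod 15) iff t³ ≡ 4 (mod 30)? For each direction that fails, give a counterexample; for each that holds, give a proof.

(⟹) This fails: take t = 19. Then 19 ≡ 4 (mod 15), but 19³ = 6859 ≡ 19 (mod 30), not 4.

(⟸) Conversely, the residues r modulo 30 with r³ ≡ 4 (mod 30) are exactly {4}, and each is ≡ 4 (mod 15).

The forward direction fails; the converse holds.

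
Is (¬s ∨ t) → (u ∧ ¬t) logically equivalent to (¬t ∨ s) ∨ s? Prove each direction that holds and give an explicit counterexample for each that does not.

Forward direction. Assume the antecedent. If s is true, (¬t ∨ s) ∨ s reduces to true regardless of the other variables. If s is false, the antecedent forces (s = F, t = F, u = T), and (¬t ∨ s) ∨ s holds there. Either way (¬t ∨ s) ∨ s holds.

Converse. This fails. Under s = F, t = F, u = F, the left side is false but the right side is true.

Not equivalent: only (⇒) holds.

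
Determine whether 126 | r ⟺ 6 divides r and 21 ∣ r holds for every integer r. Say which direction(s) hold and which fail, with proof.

Not equivalent: only (⇒) holds.

[⇐] This fails: take r = 42. Both 6 ∣ 42 and 21 ∣ 42, yet 42 is not a multiple of 126 (since 42 = 0·126 + 42), so 126 ∤ 42.

[⇒] If 126 ∣ r, write r = 126q. Since 126 = 21·6, r = 6·(21q), so 6 ∣ r; and since 126 = 6·21, r = 21·(6q), so 21 ∣ r.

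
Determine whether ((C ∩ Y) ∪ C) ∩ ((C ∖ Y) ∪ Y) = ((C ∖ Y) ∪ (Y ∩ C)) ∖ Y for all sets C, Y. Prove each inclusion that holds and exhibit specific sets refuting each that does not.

Only the reverse inclusion holds.

(⊆) This inclusion fails. Take C = {1}, Y = {1}; then 1 ∈ ((C ∩ Y) ∪ C) ∩ ((C ∖ Y) ∪ Y) but 1 ∉ ((C ∖ Y) ∪ (Y ∩ C)) ∖ Y.

(⊇) Let x ∈ ((C ∖ Y) ∪ (Y ∩ C)) ∖ Y. Then x ∈ C and x ∉ Y, from which x ∈ ((C ∩ Y) ∪ C) ∩ ((C ∖ Y) ∪ Y).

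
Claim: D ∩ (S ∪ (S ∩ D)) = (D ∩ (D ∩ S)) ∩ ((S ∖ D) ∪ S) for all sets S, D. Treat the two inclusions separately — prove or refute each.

Forward inclusion. Let x ∈ D ∩ (S ∪ (S ∩ D)). Then x ∈ S ∩ D, from which x ∈ (D ∩ (D ∩ S)) ∩ ((S ∖ D) ∪ S).

Reverse inclusion. Let x ∈ (D ∩ (D ∩ S)) ∩ ((S ∖ D) ∪ S). Then x ∈ S ∩ D, from which x ∈ D ∩ (S ∪ (S ∩ D)).

The two sets are equal.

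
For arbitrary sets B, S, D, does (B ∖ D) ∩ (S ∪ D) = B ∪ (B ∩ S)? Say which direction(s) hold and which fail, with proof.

(⊆) holds; (⊇) fails.

(⊆) Let x ∈ (B ∖ D) ∩ (S ∪ D). Then x ∈ B ∩ S and x ∉ D, from which x ∈ B ∪ (B ∩ S).

(⊇) This inclusion fails. Take B = {1}, S = ∅, D = ∅; then 1 ∈ B ∪ (B ∩ S) but 1 ∉ (B ∖ D) ∩ (S ∪ D).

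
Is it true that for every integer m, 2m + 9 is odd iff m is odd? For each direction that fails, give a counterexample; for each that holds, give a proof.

(⇒) fails; (⇐) holds.

(⟹) This fails: take m = 4. Then 2m + 9 = 17, which is odd, yet m = 4 is even, not odd.

(⟸) Suppose m is odd. Since 2 is even, 2m is even for every m, so 2m + 9 has the same parity as 9, which is odd. Hence 2m + 9 is odd.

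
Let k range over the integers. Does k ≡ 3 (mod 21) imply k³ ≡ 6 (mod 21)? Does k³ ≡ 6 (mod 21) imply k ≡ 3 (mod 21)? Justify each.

[⇒] Suppose k ≡ 3 (mod 21). Write k = 21j + 3. Then (21j + 3)³ = 9261j³ + 3969j² + 567j + 27 = 21(441j³ + 189j² + 27j + 1) + 6, so k³ ≡ 6 (mod 21).

[⇐] This fails: take k = 6. Then 6³ = 216 ≡ 6 (mod 21), yet 6 ≡ 6 (mod 21), not 3.

Only the forward direction holds.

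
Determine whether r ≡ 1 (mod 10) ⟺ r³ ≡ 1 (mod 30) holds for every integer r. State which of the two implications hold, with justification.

Not equivalent: only (⇐) holds.

Forward direction. This fails: take r = 11. Then 11 ≡ 1 (mod 10), but 11³ = 1331 ≡ 11 (mod 30), not 1.

Converse. The residues r modulo 30 with r³ ≡ 1 (mod 30) are exactly {1}, and each is ≡ 1 (mod 10).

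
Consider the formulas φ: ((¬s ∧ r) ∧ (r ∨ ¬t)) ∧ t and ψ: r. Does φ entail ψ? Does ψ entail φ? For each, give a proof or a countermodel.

Forward direction. Assume the antecedent. If s is true, the antecedent cannot hold. If s is false, the antecedent forces (s = F, r = T, t = T), and r holds there. Either way r holds.

Converse. This fails. Under s = F, r = T, t = F, the left side is false but the right side is true.

(⇒) holds; (⇐) fails.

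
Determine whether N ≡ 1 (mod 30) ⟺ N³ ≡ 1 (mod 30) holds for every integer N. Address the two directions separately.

Equivalent; both directions hold.

Converse. Suppose N³ ≡ 1 (mod 30). The only residue r in {0, …, 29} with r³ ≡ 1 (mod 30) is r = 1, so N ≡ 1 (mod 30).

Forward direction. Suppose N ≡ 1 (mod 30). Write N = 30j + 1. Then (30j + 1)³ = 27000j³ + 2700j² + 90j + 1 = 30(900j³ + 90j² + 3j) + 1, so N³ ≡ 1 (mod 30).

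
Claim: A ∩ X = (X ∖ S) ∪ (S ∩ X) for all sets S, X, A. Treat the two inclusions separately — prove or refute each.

The sets are not equal: only the forward inclusion holds.

(⊆) Let x ∈ A ∩ X. Then either x ∈ X ∩ A and x ∉ S; or x ∈ S ∩ X ∩ A. In each case x ∈ (X ∖ S) ∪ (S ∩ X), so A ∩ X ⊆ (X ∖ S) ∪ (S ∩ X).

(⊇) This inclusion fails. Take S = ∅, X = {1}, A = ∅; then 1 ∈ (X ∖ S) ∪ (S ∩ X) but 1 ∉ A ∩ X.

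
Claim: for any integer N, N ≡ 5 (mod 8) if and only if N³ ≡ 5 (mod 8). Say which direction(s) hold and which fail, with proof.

Both implications hold.

[⇐] Suppose N³ ≡ 5 (mod 8). The only residue r in {0, …, 7} with r³ ≡ 5 (mod 8) is r = 5, so N ≡ 5 (mod 8).

[⇒] Suppose N ≡ 5 (mod 8). Write N = 8j + 5. Then (8j + 5)³ = 512j³ + 960j² + 600j + 125 = 8(64j³ + 120j² + 75j + 15) + 5, so N³ ≡ 5 (mod 8).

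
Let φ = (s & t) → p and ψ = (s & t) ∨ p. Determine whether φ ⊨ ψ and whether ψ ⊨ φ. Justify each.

Both directions fail.

(⟹) This fails. Under s = F, t = F, p = F, the left side is true but the right side is false.

(⟸) This fails. Under s = T, t = T, p = F, the left side is false but the right side is true.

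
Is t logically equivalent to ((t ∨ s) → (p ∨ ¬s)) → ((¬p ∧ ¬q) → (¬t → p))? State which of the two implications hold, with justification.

The forward direction holds; the converse fails.

(⟸) This fails. Under p = T, s = F, q = F, t = F, the left side is false but the right side is true.

(⟹) Assume the antecedent. If t is true, the consequent reduces to true regardless of the other variables. If t is false, the antecedent cannot hold. Either way the consequent holds.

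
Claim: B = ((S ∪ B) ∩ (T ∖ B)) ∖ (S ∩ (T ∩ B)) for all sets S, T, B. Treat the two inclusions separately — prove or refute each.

Forward inclusion. This inclusion fails. Take S = ∅, T = ∅, B = {1}; then 1 ∈ B but 1 ∉ ((S ∪ B) ∩ (T ∖ B)) ∖ (S ∩ (T ∩ B)).

Reverse inclusion. This inclusion fails. Take S = {1}, T = {1}, B = ∅; then 1 ∈ ((S ∪ B) ∩ (T ∖ B)) ∖ (S ∩ (T ∩ B)) but 1 ∉ B.

Neither inclusion holds.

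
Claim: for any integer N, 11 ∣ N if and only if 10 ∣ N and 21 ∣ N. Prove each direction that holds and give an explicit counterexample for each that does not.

Forward direction. This fails: take N = 11. Certainly 11 ∣ 11, but 10 ∤ 11.

Converse. This fails: take N = 210. Both 10 ∣ 210 and 21 ∣ 210, yet 210 is not a multiple of 11 (since 210 = 19·11 + 1), so 11 ∤ 210.

Neither implication holds.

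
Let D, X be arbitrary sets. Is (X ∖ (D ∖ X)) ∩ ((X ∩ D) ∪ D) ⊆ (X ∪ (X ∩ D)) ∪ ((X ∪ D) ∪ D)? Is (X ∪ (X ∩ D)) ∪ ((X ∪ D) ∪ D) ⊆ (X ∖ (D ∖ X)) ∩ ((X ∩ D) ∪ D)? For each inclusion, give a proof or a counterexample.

Forward inclusion. Let x ∈ (X ∖ (D ∖ X)) ∩ ((X ∩ D) ∪ D). Then x ∈ D ∩ X, from which x ∈ (X ∪ (X ∩ D)) ∪ ((X ∪ D) ∪ D).

Reverse inclusion. This inclusion fails. Take D = {1}, X = ∅; then 1 ∈ (X ∪ (X ∩ D)) ∪ ((X ∪ D) ∪ D) but 1 ∉ (X ∖ (D ∖ X)) ∩ ((X ∩ D) ∪ D).

Only the forward inclusion holds.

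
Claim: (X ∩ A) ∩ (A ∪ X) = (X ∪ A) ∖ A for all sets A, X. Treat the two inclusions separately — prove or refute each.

(⊆) This inclusion fails. Take A = {1}, X = {1}; then 1 ∈ (X ∩ A) ∩ (A ∪ X) but 1 ∉ (X ∪ A) ∖ A.

(⊇) This inclusion fails. Take A = ∅, X = {1}; then 1 ∈ (X ∪ A) ∖ A but 1 ∉ (X ∩ A) ∩ (A ∪ X).

Neither inclusion holds.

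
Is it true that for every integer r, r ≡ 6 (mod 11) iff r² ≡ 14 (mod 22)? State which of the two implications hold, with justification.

Neither implication holds.

(→) This fails: take r = 17. Then 17 ≡ 6 (mod 11), but 17² = 289 ≡ 3 (mod 22), not 14.

(←) This fails: take r = 16. Then 16² = 256 ≡ 14 (mod 22), yet 16 ≡ 5 (mod 11), not 6.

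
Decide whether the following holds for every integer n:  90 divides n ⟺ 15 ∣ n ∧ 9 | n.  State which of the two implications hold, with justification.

Forward direction. If 90 ∣ n, write n = 90q. Since 90 = 6·15, n = 15·(6q), so 15 ∣ n; and since 90 = 10·9, n = 9·(10q), so 9 ∣ n.

Converse. This fails: take n = 45. Both 15 ∣ 45 and 9 ∣ 45, yet 45 is not a multiple of 90 (since 45 = 0·90 + 45), so 90 ∤ 45.

(⇒) holds; (⇐) fails.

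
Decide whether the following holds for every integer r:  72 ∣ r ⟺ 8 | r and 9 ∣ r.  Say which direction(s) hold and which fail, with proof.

Converse. Suppose 8 ∣ r and 9 ∣ r. Any common multiple of 8 and 9 is a multiple of their lcm; here gcd(8, 9) = 1, so lcm(8, 9) = 8·9 = 72, so 72 ∣ r.

Forward direction. If 72 ∣ r, write r = 72q. Since 72 = 9·8, r = 8·(9q), so 8 ∣ r; and since 72 = 8·9, r = 9·(8q), so 9 ∣ r.

Both implications hold.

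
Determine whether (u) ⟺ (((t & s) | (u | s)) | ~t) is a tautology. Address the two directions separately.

Only the forward implication holds.

(⇒) Assume the antecedent. If u is true, ((t & s) | (u | s)) | ~t reduces to true regardless of the other variables. If u is false, the antecedent cannot hold. Either way ((t & s) | (u | s)) | ~t holds.

(⇐) This fails. Under u = F, s = F, t = F, the left side is false but the right side is true.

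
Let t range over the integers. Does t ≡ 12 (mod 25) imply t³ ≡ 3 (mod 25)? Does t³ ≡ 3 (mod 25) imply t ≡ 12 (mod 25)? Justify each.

Both directions hold; the statement is true.

(⇒) Suppose t ≡ 12 (mod 25). Write t = 25j + 12. Then (25j + 12)³ = 15625j³ + 22500j² + 10800j + 1728 = 25(625j³ + 900j² + 432j + 69) + 3, so t³ ≡ 3 (mod 25).

(⇐) Conversely, suppose t³ ≡ 3 (mod 25). The only residue r in {0, …, 24} with r³ ≡ 3 (mod 25) is r = 12, so t ≡ 12 (mod 25).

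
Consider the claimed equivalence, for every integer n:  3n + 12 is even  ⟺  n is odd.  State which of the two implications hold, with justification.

(⇒) fails and (⇐) fails.

(→) This fails: n = 6 gives 3n + 12 = 30, which is even, but 6 is even, not odd.

(←) This also fails: n = 5 is odd, but 3n + 12 = 27 is odd, not even.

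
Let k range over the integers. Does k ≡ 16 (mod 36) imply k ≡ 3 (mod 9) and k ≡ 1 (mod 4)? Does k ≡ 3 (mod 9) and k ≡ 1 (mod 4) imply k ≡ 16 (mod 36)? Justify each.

Neither implication holds.

(→) This fails: k = 16 gives 16 ≡ 16 (mod 36) but 16 ≡ 7 (mod 9), so the conjunction on the right does not hold.

(←) This fails: k = 21 satisfies both congruences on the right (21 ≡ 3 mod 9 and 21 ≡ 1 mod 4) yet 21 ≡ 21 (mod 36), not 16.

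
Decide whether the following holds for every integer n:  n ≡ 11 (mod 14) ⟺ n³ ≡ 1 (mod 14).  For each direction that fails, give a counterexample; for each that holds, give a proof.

(→) Suppose n ≡ 11 (mod 14). Write n = 14j + 11. Then (14j + 11)³ = 2744j³ + 6468j² + 5082j + 1331 = 14(196j³ + 462j² + 363j + 95) + 1, so n³ ≡ 1 (mod 14).

(←) This fails: take n = 1. Then 1³ = 1 ≡ 1 (mod 14), yet 1 ≡ 1 (mod 14), not 11.

Only the forward implication holds.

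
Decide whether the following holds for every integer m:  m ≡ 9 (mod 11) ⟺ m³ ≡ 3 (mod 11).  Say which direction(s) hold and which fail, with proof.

(→) Suppose m ≡ 9 (mod 11). Write m = 11j + 9. Then (11j + 9)³ = 1331j³ + 3267j² + 2673j + 729 = 11(121j³ + 297j² + 243j + 66) + 3, so m³ ≡ 3 (mod 11).

(←) For the converse, argue contrapositively. If m ≢ 9 (mod 11), then m is congruent to one of 0, 1, 2, 3, 4, 5, 6, 7, 8, 10 modulo 11, and these give m³ ≡ 0, 1, 8, 5, 9, 4, 7, 2, 6, 10 respectively — never 3.

Both implications hold.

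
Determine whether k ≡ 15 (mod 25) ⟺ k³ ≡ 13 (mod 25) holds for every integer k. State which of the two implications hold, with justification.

[⇒] This fails: take k = 15. Then 15 ≡ 15 (mod 25), but 15³ = 3375 ≡ 0 (mod 25), not 13.

[⇐] This fails: take k = 17. Then 17³ = 4913 ≡ 13 (mod 25), yet 17 ≡ 17 (mod 25), not 15.

(⇒) fails and (⇐) fails.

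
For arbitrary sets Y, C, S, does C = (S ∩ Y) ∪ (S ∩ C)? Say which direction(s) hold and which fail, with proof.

(⊆) fails and (⊇) fails.

(⟹) This inclusion fails. Take Y = ∅, C = {1}, S = ∅; then 1 ∈ C but 1 ∉ (S ∩ Y) ∪ (S ∩ C).

(⟸) This inclusion fails. Take Y = {1}, C = ∅, S = {1}; then 1 ∈ (S ∩ Y) ∪ (S ∩ C) but 1 ∉ C.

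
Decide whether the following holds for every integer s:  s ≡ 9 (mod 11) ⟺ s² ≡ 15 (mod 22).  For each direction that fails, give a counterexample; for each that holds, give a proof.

[⇒] This fails: take s = 20. Then 20 ≡ 9 (mod 11), but 20² = 400 ≡ 4 (mod 22), not 15.

[⇐] This fails: take s = 13. Then 13² = 169 ≡ 15 (mod 22), yet 13 ≡ 2 (mod 11), not 9.

Both directions fail.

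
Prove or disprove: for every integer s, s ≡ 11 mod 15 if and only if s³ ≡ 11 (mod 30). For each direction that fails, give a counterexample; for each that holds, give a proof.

(⇒) This fails: take s = 26. Then 26 ≡ 11 (mod 15), but 26³ = 17576 ≡ 26 (mod 30), not 11.

(⇐) Conversely, the residues r modulo 30 with r³ ≡ 11 (mod 30) are exactly {11}, and each is ≡ 11 (mod 15).

Only the converse holds.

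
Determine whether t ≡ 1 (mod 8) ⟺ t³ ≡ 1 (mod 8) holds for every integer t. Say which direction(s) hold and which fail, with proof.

The biconditional holds.

(→) Suppose t ≡ 1 (mod 8). Write t = 8j + 1. Then (8j + 1)³ = 512j³ + 192j² + 24j + 1 = 8(64j³ + 24j² + 3j) + 1, so t³ ≡ 1 (mod 8).

(←) For the converse, argue contrapositively. If t ≢ 1 (mod 8), then t is congruent to one of 0, 2, 3, 4, 5, 6, 7 modulo 8, and these give t³ ≡ 0, 0, 3, 0, 5, 0, 7 respectively — never 1.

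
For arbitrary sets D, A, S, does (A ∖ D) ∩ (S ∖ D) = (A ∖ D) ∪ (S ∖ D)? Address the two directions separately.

(⟹) Let x ∈ (A ∖ D) ∩ (S ∖ D). Then x ∈ A ∩ S and x ∉ D, from which x ∈ (A ∖ D) ∪ (S ∖ D).

(⟸) This inclusion fails. Take D = ∅, A = {1}, S = ∅; then 1 ∈ (A ∖ D) ∪ (S ∖ D) but 1 ∉ (A ∖ D) ∩ (S ∖ D).

Only the forward inclusion holds.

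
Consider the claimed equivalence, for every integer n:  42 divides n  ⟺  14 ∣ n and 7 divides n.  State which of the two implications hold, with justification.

Converse. This fails: take n = 14. Both 14 ∣ 14 and 7 ∣ 14, yet 14 is not a multiple of 42 (since 14 = 0·42 + 14), so 42 ∤ 14.

Forward direction. If 42 ∣ n, write n = 42q. Since 42 = 3·14, n = 14·(3q), so 14 ∣ n; and since 42 = 6·7, n = 7·(6q), so 7 ∣ n.

Only the forward implication holds.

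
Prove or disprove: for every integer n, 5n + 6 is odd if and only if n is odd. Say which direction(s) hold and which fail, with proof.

(⇒) Suppose 5n + 6 is odd. Since 5 is odd, 5n and n have the same parity, so 5n + 6 ≡ n + 6 (mod 2). As 6 is even, 5n + 6 is odd exactly when n is odd. Thus n is odd.

(⇐) Conversely, suppose n is odd; write n = 2j + 1. Then 5n + 6 = 5·(2j + 1) + 6 = 2·5j + 11, which is odd.

Both implications hold.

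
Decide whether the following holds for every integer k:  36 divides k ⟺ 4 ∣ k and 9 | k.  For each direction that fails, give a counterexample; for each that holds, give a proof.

[⇐] Suppose 4 ∣ k and 9 ∣ k. Any common multiple of 4 and 9 is a multiple of their lcm; here gcd(4, 9) = 1, so lcm(4, 9) = 4·9 = 36, so 36 ∣ k.

[⇒] If 36 ∣ k, write k = 36q. Since 36 = 9·4, k = 4·(9q), so 4 ∣ k; and since 36 = 4·9, k = 9·(4q), so 9 ∣ k.

The biconditional holds.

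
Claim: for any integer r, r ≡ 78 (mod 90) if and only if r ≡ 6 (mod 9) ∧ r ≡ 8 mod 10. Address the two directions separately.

Both directions hold.

[⇐] If r ≡ 6 (mod 9) and r ≡ 8 (mod 10), then by the Chinese remainder theorem r ≡ 78 (mod 90). This is exactly r ≡ 78 (mod 90).

[⇒] Suppose r ≡ 78 (mod 90); write r = 90j + 78. Since 9 ∣ 90, reducing mod 9 gives r ≡ 78 ≡ 6 (mod 9); since 10 ∣ 90, reducing mod 10 gives r ≡ 78 ≡ 8 (mod 10).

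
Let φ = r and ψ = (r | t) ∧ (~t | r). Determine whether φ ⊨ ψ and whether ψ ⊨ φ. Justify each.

Both directions hold.

Converse. Assume the antecedent. If r is true, r reduces to true regardless of the other variables. If r is false, the antecedent cannot hold. Either way r holds.

Forward direction. Assume the antecedent. If r is true, (r | t) ∧ (~t | r) reduces to true regardless of the other variables. If r is false, the antecedent cannot hold. Either way (r | t) ∧ (~t | r) holds.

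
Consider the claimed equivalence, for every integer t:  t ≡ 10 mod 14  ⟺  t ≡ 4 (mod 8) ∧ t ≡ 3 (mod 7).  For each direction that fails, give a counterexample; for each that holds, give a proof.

Forward direction. This fails: t = 24 gives 24 ≡ 10 (mod 14) but 24 ≡ 0 (mod 8), so the conjunction on the right does not hold.

Converse. If t ≡ 4 (mod 8) and t ≡ 3 (mod 7), then by the Chinese remainder theorem t ≡ 52 (mod 56). Since 52 ≡ 10 (mod 14) and 14 ∣ 56, we get t ≡ 10 (mod 14).

Only the converse holds.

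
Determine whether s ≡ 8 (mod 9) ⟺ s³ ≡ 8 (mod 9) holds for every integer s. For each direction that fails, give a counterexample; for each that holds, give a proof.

(→) Suppose s ≡ 8 (mod 9). Write s = 9j + 8. Then (9j + 8)³ = 729j³ + 1944j² + 1728j + 512 = 9(81j³ + 216j² + 192j + 56) + 8, so s³ ≡ 8 (mod 9).

(←) This fails: take s = 2. Then 2³ = 8 ≡ 8 (mod 9), yet 2 ≡ 2 (mod 9), not 8.

Only the forward direction holds.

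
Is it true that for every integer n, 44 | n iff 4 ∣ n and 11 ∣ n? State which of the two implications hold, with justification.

(→) If 44 ∣ n, write n = 44q. Since 44 = 11·4, n = 4·(11q), so 4 ∣ n; and since 44 = 4·11, n = 11·(4q), so 11 ∣ n.

(←) Suppose 4 ∣ n and 11 ∣ n. Any common multiple of 4 and 11 is a multiple of their lcm; here gcd(4, 11) = 1, so lcm(4, 11) = 4·11 = 44, so 44 ∣ n.

The biconditional holds.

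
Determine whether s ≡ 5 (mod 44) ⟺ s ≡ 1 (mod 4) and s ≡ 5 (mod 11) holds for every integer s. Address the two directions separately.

The biconditional holds.

(→) Suppose s ≡ 5 (mod 44); write s = 44j + 5. Since 4 ∣ 44, reducing mod 4 gives s ≡ 5 ≡ 1 (mod 4); since 11 ∣ 44, reducing mod 11 gives s ≡ 5 (mod 11).

(←) Conversely, if s ≡ 1 (mod 4) and s ≡ 5 (mod 11), then by the Chinese remainder theorem s ≡ 5 (mod 44). This is exactly s ≡ 5 (mod 44).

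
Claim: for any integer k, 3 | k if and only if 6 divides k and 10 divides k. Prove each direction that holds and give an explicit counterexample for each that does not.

[⇒] This fails: take k = 3. Certainly 3 ∣ 3, but 6 ∤ 3.

[⇐] Suppose 6 ∣ k and 10 ∣ k. Any common multiple of 6 and 10 is a multiple of their lcm; here lcm(6, 10) = 6·10/gcd(6, 10) = 60/2 = 30, so 30 ∣ k. Since 3 ∣ 30, it follows that 3 ∣ k.

The forward direction fails; the converse holds.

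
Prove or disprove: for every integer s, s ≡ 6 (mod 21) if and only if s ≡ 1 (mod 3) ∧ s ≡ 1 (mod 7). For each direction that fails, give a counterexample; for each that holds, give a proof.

(⇒) fails and (⇐) fails.

(⇒) This fails: s = 6 gives 6 ≡ 6 (mod 21) but 6 ≡ 0 (mod 3), so the conjunction on the right does not hold.

(⇐) This fails: s = 1 satisfies both congruences on the right (1 ≡ 1 mod 3 and 1 ≡ 1 mod 7) yet 1 ≡ 1 (mod 21), not 6.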